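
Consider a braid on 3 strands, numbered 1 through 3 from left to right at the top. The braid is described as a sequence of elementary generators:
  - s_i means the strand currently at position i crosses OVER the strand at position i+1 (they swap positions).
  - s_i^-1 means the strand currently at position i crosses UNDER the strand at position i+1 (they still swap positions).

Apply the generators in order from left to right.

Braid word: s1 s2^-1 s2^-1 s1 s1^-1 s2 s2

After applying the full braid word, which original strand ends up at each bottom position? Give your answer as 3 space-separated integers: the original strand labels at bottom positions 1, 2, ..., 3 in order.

Gen 1 (s1): strand 1 crosses over strand 2. Perm now: [2 1 3]
Gen 2 (s2^-1): strand 1 crosses under strand 3. Perm now: [2 3 1]
Gen 3 (s2^-1): strand 3 crosses under strand 1. Perm now: [2 1 3]
Gen 4 (s1): strand 2 crosses over strand 1. Perm now: [1 2 3]
Gen 5 (s1^-1): strand 1 crosses under strand 2. Perm now: [2 1 3]
Gen 6 (s2): strand 1 crosses over strand 3. Perm now: [2 3 1]
Gen 7 (s2): strand 3 crosses over strand 1. Perm now: [2 1 3]

Answer: 2 1 3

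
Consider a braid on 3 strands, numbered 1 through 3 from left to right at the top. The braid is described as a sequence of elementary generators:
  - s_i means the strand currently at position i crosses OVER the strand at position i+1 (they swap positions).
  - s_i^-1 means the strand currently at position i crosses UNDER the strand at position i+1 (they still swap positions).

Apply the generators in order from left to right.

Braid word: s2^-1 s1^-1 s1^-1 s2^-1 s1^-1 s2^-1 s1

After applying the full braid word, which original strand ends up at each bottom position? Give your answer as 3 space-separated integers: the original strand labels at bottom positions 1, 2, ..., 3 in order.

Gen 1 (s2^-1): strand 2 crosses under strand 3. Perm now: [1 3 2]
Gen 2 (s1^-1): strand 1 crosses under strand 3. Perm now: [3 1 2]
Gen 3 (s1^-1): strand 3 crosses under strand 1. Perm now: [1 3 2]
Gen 4 (s2^-1): strand 3 crosses under strand 2. Perm now: [1 2 3]
Gen 5 (s1^-1): strand 1 crosses under strand 2. Perm now: [2 1 3]
Gen 6 (s2^-1): strand 1 crosses under strand 3. Perm now: [2 3 1]
Gen 7 (s1): strand 2 crosses over strand 3. Perm now: [3 2 1]

Answer: 3 2 1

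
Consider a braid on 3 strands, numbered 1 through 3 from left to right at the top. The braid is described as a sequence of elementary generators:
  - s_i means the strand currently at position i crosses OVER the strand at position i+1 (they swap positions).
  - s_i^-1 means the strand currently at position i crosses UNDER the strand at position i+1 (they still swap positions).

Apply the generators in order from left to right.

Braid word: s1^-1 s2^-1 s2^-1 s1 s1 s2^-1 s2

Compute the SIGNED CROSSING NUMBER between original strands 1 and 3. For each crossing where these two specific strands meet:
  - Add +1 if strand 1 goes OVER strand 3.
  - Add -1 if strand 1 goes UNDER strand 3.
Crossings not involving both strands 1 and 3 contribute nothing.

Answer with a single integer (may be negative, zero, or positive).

Gen 1: crossing 1x2. Both 1&3? no. Sum: 0
Gen 2: 1 under 3. Both 1&3? yes. Contrib: -1. Sum: -1
Gen 3: 3 under 1. Both 1&3? yes. Contrib: +1. Sum: 0
Gen 4: crossing 2x1. Both 1&3? no. Sum: 0
Gen 5: crossing 1x2. Both 1&3? no. Sum: 0
Gen 6: 1 under 3. Both 1&3? yes. Contrib: -1. Sum: -1
Gen 7: 3 over 1. Both 1&3? yes. Contrib: -1. Sum: -2

Answer: -2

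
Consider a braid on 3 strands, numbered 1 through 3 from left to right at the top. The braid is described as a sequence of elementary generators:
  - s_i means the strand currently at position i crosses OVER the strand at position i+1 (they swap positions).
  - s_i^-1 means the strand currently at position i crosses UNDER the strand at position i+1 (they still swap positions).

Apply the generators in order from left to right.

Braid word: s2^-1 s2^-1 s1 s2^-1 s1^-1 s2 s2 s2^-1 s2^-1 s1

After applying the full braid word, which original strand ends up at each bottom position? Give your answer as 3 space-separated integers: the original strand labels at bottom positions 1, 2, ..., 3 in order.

Answer: 2 3 1

Derivation:
Gen 1 (s2^-1): strand 2 crosses under strand 3. Perm now: [1 3 2]
Gen 2 (s2^-1): strand 3 crosses under strand 2. Perm now: [1 2 3]
Gen 3 (s1): strand 1 crosses over strand 2. Perm now: [2 1 3]
Gen 4 (s2^-1): strand 1 crosses under strand 3. Perm now: [2 3 1]
Gen 5 (s1^-1): strand 2 crosses under strand 3. Perm now: [3 2 1]
Gen 6 (s2): strand 2 crosses over strand 1. Perm now: [3 1 2]
Gen 7 (s2): strand 1 crosses over strand 2. Perm now: [3 2 1]
Gen 8 (s2^-1): strand 2 crosses under strand 1. Perm now: [3 1 2]
Gen 9 (s2^-1): strand 1 crosses under strand 2. Perm now: [3 2 1]
Gen 10 (s1): strand 3 crosses over strand 2. Perm now: [2 3 1]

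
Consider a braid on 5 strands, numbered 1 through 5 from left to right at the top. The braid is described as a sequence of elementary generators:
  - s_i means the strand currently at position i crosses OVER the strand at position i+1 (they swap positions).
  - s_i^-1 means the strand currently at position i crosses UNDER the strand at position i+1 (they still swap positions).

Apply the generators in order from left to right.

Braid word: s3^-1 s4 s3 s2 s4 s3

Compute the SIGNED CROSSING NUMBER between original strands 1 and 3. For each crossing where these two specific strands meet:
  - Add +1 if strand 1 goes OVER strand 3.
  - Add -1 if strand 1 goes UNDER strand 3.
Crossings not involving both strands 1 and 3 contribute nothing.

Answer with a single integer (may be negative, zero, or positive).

Gen 1: crossing 3x4. Both 1&3? no. Sum: 0
Gen 2: crossing 3x5. Both 1&3? no. Sum: 0
Gen 3: crossing 4x5. Both 1&3? no. Sum: 0
Gen 4: crossing 2x5. Both 1&3? no. Sum: 0
Gen 5: crossing 4x3. Both 1&3? no. Sum: 0
Gen 6: crossing 2x3. Both 1&3? no. Sum: 0

Answer: 0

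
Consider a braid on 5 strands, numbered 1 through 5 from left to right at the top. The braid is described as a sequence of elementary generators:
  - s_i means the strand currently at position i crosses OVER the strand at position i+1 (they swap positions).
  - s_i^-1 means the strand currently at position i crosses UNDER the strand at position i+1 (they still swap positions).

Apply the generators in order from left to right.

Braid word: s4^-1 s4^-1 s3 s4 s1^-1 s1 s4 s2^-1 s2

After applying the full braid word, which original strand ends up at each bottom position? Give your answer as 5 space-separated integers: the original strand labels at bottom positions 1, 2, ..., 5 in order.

Answer: 1 2 4 3 5

Derivation:
Gen 1 (s4^-1): strand 4 crosses under strand 5. Perm now: [1 2 3 5 4]
Gen 2 (s4^-1): strand 5 crosses under strand 4. Perm now: [1 2 3 4 5]
Gen 3 (s3): strand 3 crosses over strand 4. Perm now: [1 2 4 3 5]
Gen 4 (s4): strand 3 crosses over strand 5. Perm now: [1 2 4 5 3]
Gen 5 (s1^-1): strand 1 crosses under strand 2. Perm now: [2 1 4 5 3]
Gen 6 (s1): strand 2 crosses over strand 1. Perm now: [1 2 4 5 3]
Gen 7 (s4): strand 5 crosses over strand 3. Perm now: [1 2 4 3 5]
Gen 8 (s2^-1): strand 2 crosses under strand 4. Perm now: [1 4 2 3 5]
Gen 9 (s2): strand 4 crosses over strand 2. Perm now: [1 2 4 3 5]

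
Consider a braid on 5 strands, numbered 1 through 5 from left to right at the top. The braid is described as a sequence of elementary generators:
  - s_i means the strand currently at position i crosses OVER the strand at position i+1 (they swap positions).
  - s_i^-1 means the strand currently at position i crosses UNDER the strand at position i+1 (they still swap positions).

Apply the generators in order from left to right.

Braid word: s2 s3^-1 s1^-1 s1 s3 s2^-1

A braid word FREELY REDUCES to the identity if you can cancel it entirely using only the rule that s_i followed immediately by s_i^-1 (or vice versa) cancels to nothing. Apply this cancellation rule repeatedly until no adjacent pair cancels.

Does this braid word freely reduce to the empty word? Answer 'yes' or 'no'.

Answer: yes

Derivation:
Gen 1 (s2): push. Stack: [s2]
Gen 2 (s3^-1): push. Stack: [s2 s3^-1]
Gen 3 (s1^-1): push. Stack: [s2 s3^-1 s1^-1]
Gen 4 (s1): cancels prior s1^-1. Stack: [s2 s3^-1]
Gen 5 (s3): cancels prior s3^-1. Stack: [s2]
Gen 6 (s2^-1): cancels prior s2. Stack: []
Reduced word: (empty)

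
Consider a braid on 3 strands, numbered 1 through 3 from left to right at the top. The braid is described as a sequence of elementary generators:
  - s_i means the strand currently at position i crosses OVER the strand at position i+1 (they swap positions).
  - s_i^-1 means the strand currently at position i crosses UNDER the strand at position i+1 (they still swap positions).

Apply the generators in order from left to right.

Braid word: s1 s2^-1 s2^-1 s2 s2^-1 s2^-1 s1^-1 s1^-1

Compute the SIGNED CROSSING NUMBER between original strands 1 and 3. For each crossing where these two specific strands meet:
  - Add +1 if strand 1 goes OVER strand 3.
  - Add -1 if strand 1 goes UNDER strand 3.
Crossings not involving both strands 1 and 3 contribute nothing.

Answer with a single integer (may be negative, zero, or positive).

Answer: 1

Derivation:
Gen 1: crossing 1x2. Both 1&3? no. Sum: 0
Gen 2: 1 under 3. Both 1&3? yes. Contrib: -1. Sum: -1
Gen 3: 3 under 1. Both 1&3? yes. Contrib: +1. Sum: 0
Gen 4: 1 over 3. Both 1&3? yes. Contrib: +1. Sum: 1
Gen 5: 3 under 1. Both 1&3? yes. Contrib: +1. Sum: 2
Gen 6: 1 under 3. Both 1&3? yes. Contrib: -1. Sum: 1
Gen 7: crossing 2x3. Both 1&3? no. Sum: 1
Gen 8: crossing 3x2. Both 1&3? no. Sum: 1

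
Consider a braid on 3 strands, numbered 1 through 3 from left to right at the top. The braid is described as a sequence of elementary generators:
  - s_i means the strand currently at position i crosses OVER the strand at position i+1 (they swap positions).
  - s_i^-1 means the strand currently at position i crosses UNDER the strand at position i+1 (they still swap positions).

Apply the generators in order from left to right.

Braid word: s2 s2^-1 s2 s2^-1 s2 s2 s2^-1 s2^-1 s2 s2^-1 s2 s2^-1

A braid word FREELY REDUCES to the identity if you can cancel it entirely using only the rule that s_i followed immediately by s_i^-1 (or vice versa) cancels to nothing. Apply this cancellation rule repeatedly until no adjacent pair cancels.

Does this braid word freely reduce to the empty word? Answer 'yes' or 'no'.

Answer: yes

Derivation:
Gen 1 (s2): push. Stack: [s2]
Gen 2 (s2^-1): cancels prior s2. Stack: []
Gen 3 (s2): push. Stack: [s2]
Gen 4 (s2^-1): cancels prior s2. Stack: []
Gen 5 (s2): push. Stack: [s2]
Gen 6 (s2): push. Stack: [s2 s2]
Gen 7 (s2^-1): cancels prior s2. Stack: [s2]
Gen 8 (s2^-1): cancels prior s2. Stack: []
Gen 9 (s2): push. Stack: [s2]
Gen 10 (s2^-1): cancels prior s2. Stack: []
Gen 11 (s2): push. Stack: [s2]
Gen 12 (s2^-1): cancels prior s2. Stack: []
Reduced word: (empty)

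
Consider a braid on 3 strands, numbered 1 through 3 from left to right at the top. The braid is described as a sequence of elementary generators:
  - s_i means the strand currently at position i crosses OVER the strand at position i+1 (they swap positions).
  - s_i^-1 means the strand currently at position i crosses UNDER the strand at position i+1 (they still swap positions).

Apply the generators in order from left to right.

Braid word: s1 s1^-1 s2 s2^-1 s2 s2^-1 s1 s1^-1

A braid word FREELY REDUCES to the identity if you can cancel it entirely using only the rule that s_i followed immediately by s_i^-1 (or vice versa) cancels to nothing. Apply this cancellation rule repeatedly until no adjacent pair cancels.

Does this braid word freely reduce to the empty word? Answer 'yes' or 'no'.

Gen 1 (s1): push. Stack: [s1]
Gen 2 (s1^-1): cancels prior s1. Stack: []
Gen 3 (s2): push. Stack: [s2]
Gen 4 (s2^-1): cancels prior s2. Stack: []
Gen 5 (s2): push. Stack: [s2]
Gen 6 (s2^-1): cancels prior s2. Stack: []
Gen 7 (s1): push. Stack: [s1]
Gen 8 (s1^-1): cancels prior s1. Stack: []
Reduced word: (empty)

Answer: yes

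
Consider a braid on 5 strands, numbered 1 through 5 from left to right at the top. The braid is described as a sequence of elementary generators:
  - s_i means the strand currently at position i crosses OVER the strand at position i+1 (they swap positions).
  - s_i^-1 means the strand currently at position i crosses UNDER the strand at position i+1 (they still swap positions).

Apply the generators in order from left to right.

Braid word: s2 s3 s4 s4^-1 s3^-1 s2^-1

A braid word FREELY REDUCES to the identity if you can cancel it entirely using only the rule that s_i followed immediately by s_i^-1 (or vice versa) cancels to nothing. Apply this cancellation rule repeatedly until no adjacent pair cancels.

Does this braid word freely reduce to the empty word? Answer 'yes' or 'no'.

Gen 1 (s2): push. Stack: [s2]
Gen 2 (s3): push. Stack: [s2 s3]
Gen 3 (s4): push. Stack: [s2 s3 s4]
Gen 4 (s4^-1): cancels prior s4. Stack: [s2 s3]
Gen 5 (s3^-1): cancels prior s3. Stack: [s2]
Gen 6 (s2^-1): cancels prior s2. Stack: []
Reduced word: (empty)

Answer: yes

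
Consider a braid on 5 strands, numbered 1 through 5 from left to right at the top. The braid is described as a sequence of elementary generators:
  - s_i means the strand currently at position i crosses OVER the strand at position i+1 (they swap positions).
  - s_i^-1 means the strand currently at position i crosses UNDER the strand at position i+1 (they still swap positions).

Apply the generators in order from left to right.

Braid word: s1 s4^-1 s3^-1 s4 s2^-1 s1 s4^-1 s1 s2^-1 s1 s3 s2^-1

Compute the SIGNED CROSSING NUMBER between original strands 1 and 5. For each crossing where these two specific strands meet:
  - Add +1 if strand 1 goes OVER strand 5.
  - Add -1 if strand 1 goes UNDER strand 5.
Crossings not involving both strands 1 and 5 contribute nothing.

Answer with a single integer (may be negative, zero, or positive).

Answer: 0

Derivation:
Gen 1: crossing 1x2. Both 1&5? no. Sum: 0
Gen 2: crossing 4x5. Both 1&5? no. Sum: 0
Gen 3: crossing 3x5. Both 1&5? no. Sum: 0
Gen 4: crossing 3x4. Both 1&5? no. Sum: 0
Gen 5: 1 under 5. Both 1&5? yes. Contrib: -1. Sum: -1
Gen 6: crossing 2x5. Both 1&5? no. Sum: -1
Gen 7: crossing 4x3. Both 1&5? no. Sum: -1
Gen 8: crossing 5x2. Both 1&5? no. Sum: -1
Gen 9: 5 under 1. Both 1&5? yes. Contrib: +1. Sum: 0
Gen 10: crossing 2x1. Both 1&5? no. Sum: 0
Gen 11: crossing 5x3. Both 1&5? no. Sum: 0
Gen 12: crossing 2x3. Both 1&5? no. Sum: 0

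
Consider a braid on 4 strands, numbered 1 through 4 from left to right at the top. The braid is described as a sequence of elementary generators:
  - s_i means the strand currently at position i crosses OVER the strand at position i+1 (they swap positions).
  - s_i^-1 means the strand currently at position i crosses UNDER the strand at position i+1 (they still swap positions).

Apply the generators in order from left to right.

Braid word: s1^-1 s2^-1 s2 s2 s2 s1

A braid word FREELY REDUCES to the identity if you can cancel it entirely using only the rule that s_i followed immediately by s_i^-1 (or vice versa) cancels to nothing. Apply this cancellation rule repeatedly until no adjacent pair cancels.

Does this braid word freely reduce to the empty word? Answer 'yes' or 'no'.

Answer: no

Derivation:
Gen 1 (s1^-1): push. Stack: [s1^-1]
Gen 2 (s2^-1): push. Stack: [s1^-1 s2^-1]
Gen 3 (s2): cancels prior s2^-1. Stack: [s1^-1]
Gen 4 (s2): push. Stack: [s1^-1 s2]
Gen 5 (s2): push. Stack: [s1^-1 s2 s2]
Gen 6 (s1): push. Stack: [s1^-1 s2 s2 s1]
Reduced word: s1^-1 s2 s2 s1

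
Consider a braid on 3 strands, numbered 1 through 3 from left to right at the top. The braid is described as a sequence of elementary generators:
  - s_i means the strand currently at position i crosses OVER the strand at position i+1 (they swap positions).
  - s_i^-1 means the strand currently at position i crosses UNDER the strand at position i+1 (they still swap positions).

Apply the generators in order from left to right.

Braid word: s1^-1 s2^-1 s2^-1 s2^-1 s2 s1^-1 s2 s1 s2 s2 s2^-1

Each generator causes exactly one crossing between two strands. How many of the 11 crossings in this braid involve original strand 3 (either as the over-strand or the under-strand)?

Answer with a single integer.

Answer: 6

Derivation:
Gen 1: crossing 1x2. Involves strand 3? no. Count so far: 0
Gen 2: crossing 1x3. Involves strand 3? yes. Count so far: 1
Gen 3: crossing 3x1. Involves strand 3? yes. Count so far: 2
Gen 4: crossing 1x3. Involves strand 3? yes. Count so far: 3
Gen 5: crossing 3x1. Involves strand 3? yes. Count so far: 4
Gen 6: crossing 2x1. Involves strand 3? no. Count so far: 4
Gen 7: crossing 2x3. Involves strand 3? yes. Count so far: 5
Gen 8: crossing 1x3. Involves strand 3? yes. Count so far: 6
Gen 9: crossing 1x2. Involves strand 3? no. Count so far: 6
Gen 10: crossing 2x1. Involves strand 3? no. Count so far: 6
Gen 11: crossing 1x2. Involves strand 3? no. Count so far: 6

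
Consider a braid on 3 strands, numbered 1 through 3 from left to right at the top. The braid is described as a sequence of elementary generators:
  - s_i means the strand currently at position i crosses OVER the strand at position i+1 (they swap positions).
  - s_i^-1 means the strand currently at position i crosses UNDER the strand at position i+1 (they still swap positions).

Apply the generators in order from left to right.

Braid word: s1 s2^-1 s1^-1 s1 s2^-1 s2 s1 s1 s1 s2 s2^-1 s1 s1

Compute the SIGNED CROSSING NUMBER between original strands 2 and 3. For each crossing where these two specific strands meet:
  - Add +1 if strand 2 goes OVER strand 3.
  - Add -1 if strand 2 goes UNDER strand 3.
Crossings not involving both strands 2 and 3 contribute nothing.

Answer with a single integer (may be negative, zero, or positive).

Answer: -1

Derivation:
Gen 1: crossing 1x2. Both 2&3? no. Sum: 0
Gen 2: crossing 1x3. Both 2&3? no. Sum: 0
Gen 3: 2 under 3. Both 2&3? yes. Contrib: -1. Sum: -1
Gen 4: 3 over 2. Both 2&3? yes. Contrib: -1. Sum: -2
Gen 5: crossing 3x1. Both 2&3? no. Sum: -2
Gen 6: crossing 1x3. Both 2&3? no. Sum: -2
Gen 7: 2 over 3. Both 2&3? yes. Contrib: +1. Sum: -1
Gen 8: 3 over 2. Both 2&3? yes. Contrib: -1. Sum: -2
Gen 9: 2 over 3. Both 2&3? yes. Contrib: +1. Sum: -1
Gen 10: crossing 2x1. Both 2&3? no. Sum: -1
Gen 11: crossing 1x2. Both 2&3? no. Sum: -1
Gen 12: 3 over 2. Both 2&3? yes. Contrib: -1. Sum: -2
Gen 13: 2 over 3. Both 2&3? yes. Contrib: +1. Sum: -1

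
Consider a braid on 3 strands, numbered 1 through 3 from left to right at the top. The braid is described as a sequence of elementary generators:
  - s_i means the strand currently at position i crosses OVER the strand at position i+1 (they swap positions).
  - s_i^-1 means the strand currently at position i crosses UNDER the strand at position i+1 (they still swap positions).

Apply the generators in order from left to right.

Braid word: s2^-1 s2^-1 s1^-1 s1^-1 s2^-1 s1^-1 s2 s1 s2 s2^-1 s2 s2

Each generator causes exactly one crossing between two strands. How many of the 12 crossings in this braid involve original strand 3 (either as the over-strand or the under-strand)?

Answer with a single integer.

Gen 1: crossing 2x3. Involves strand 3? yes. Count so far: 1
Gen 2: crossing 3x2. Involves strand 3? yes. Count so far: 2
Gen 3: crossing 1x2. Involves strand 3? no. Count so far: 2
Gen 4: crossing 2x1. Involves strand 3? no. Count so far: 2
Gen 5: crossing 2x3. Involves strand 3? yes. Count so far: 3
Gen 6: crossing 1x3. Involves strand 3? yes. Count so far: 4
Gen 7: crossing 1x2. Involves strand 3? no. Count so far: 4
Gen 8: crossing 3x2. Involves strand 3? yes. Count so far: 5
Gen 9: crossing 3x1. Involves strand 3? yes. Count so far: 6
Gen 10: crossing 1x3. Involves strand 3? yes. Count so far: 7
Gen 11: crossing 3x1. Involves strand 3? yes. Count so far: 8
Gen 12: crossing 1x3. Involves strand 3? yes. Count so far: 9

Answer: 9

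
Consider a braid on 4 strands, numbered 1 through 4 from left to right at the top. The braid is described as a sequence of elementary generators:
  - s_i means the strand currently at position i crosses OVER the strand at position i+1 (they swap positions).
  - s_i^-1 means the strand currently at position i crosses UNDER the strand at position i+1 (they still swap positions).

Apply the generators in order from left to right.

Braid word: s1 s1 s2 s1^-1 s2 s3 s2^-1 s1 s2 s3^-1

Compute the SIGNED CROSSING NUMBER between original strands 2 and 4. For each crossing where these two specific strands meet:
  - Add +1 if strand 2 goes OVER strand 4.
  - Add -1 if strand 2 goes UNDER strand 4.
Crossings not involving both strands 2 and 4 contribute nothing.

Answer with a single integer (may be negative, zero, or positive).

Answer: -1

Derivation:
Gen 1: crossing 1x2. Both 2&4? no. Sum: 0
Gen 2: crossing 2x1. Both 2&4? no. Sum: 0
Gen 3: crossing 2x3. Both 2&4? no. Sum: 0
Gen 4: crossing 1x3. Both 2&4? no. Sum: 0
Gen 5: crossing 1x2. Both 2&4? no. Sum: 0
Gen 6: crossing 1x4. Both 2&4? no. Sum: 0
Gen 7: 2 under 4. Both 2&4? yes. Contrib: -1. Sum: -1
Gen 8: crossing 3x4. Both 2&4? no. Sum: -1
Gen 9: crossing 3x2. Both 2&4? no. Sum: -1
Gen 10: crossing 3x1. Both 2&4? no. Sum: -1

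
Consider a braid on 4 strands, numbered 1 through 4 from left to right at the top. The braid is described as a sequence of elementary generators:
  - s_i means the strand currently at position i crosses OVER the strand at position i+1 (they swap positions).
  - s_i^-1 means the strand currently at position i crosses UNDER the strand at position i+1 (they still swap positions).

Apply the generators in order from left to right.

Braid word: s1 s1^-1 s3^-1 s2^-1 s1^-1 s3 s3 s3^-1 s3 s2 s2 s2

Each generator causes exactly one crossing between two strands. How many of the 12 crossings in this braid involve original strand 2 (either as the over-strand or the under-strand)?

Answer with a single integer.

Gen 1: crossing 1x2. Involves strand 2? yes. Count so far: 1
Gen 2: crossing 2x1. Involves strand 2? yes. Count so far: 2
Gen 3: crossing 3x4. Involves strand 2? no. Count so far: 2
Gen 4: crossing 2x4. Involves strand 2? yes. Count so far: 3
Gen 5: crossing 1x4. Involves strand 2? no. Count so far: 3
Gen 6: crossing 2x3. Involves strand 2? yes. Count so far: 4
Gen 7: crossing 3x2. Involves strand 2? yes. Count so far: 5
Gen 8: crossing 2x3. Involves strand 2? yes. Count so far: 6
Gen 9: crossing 3x2. Involves strand 2? yes. Count so far: 7
Gen 10: crossing 1x2. Involves strand 2? yes. Count so far: 8
Gen 11: crossing 2x1. Involves strand 2? yes. Count so far: 9
Gen 12: crossing 1x2. Involves strand 2? yes. Count so far: 10

Answer: 10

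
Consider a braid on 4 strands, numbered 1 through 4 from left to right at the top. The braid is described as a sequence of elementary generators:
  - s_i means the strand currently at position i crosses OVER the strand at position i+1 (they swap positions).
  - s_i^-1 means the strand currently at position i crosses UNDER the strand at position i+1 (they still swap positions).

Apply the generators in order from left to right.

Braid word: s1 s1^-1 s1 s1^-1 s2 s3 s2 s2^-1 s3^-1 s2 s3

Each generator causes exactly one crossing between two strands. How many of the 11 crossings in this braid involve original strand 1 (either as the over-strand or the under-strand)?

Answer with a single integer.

Gen 1: crossing 1x2. Involves strand 1? yes. Count so far: 1
Gen 2: crossing 2x1. Involves strand 1? yes. Count so far: 2
Gen 3: crossing 1x2. Involves strand 1? yes. Count so far: 3
Gen 4: crossing 2x1. Involves strand 1? yes. Count so far: 4
Gen 5: crossing 2x3. Involves strand 1? no. Count so far: 4
Gen 6: crossing 2x4. Involves strand 1? no. Count so far: 4
Gen 7: crossing 3x4. Involves strand 1? no. Count so far: 4
Gen 8: crossing 4x3. Involves strand 1? no. Count so far: 4
Gen 9: crossing 4x2. Involves strand 1? no. Count so far: 4
Gen 10: crossing 3x2. Involves strand 1? no. Count so far: 4
Gen 11: crossing 3x4. Involves strand 1? no. Count so far: 4

Answer: 4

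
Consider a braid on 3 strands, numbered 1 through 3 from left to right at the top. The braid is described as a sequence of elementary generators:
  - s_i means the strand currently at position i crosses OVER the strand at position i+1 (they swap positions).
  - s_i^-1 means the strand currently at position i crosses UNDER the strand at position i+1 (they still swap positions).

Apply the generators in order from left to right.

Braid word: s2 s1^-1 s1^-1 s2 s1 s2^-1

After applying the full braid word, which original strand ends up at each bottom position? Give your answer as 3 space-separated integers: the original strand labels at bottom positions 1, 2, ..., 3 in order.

Gen 1 (s2): strand 2 crosses over strand 3. Perm now: [1 3 2]
Gen 2 (s1^-1): strand 1 crosses under strand 3. Perm now: [3 1 2]
Gen 3 (s1^-1): strand 3 crosses under strand 1. Perm now: [1 3 2]
Gen 4 (s2): strand 3 crosses over strand 2. Perm now: [1 2 3]
Gen 5 (s1): strand 1 crosses over strand 2. Perm now: [2 1 3]
Gen 6 (s2^-1): strand 1 crosses under strand 3. Perm now: [2 3 1]

Answer: 2 3 1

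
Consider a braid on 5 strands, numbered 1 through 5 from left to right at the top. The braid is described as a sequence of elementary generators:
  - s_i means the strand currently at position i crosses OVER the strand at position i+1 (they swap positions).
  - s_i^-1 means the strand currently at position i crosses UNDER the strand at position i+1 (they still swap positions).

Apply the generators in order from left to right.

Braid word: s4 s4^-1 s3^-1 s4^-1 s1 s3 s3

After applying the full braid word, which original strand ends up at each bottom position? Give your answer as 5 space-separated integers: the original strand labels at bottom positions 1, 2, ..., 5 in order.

Gen 1 (s4): strand 4 crosses over strand 5. Perm now: [1 2 3 5 4]
Gen 2 (s4^-1): strand 5 crosses under strand 4. Perm now: [1 2 3 4 5]
Gen 3 (s3^-1): strand 3 crosses under strand 4. Perm now: [1 2 4 3 5]
Gen 4 (s4^-1): strand 3 crosses under strand 5. Perm now: [1 2 4 5 3]
Gen 5 (s1): strand 1 crosses over strand 2. Perm now: [2 1 4 5 3]
Gen 6 (s3): strand 4 crosses over strand 5. Perm now: [2 1 5 4 3]
Gen 7 (s3): strand 5 crosses over strand 4. Perm now: [2 1 4 5 3]

Answer: 2 1 4 5 3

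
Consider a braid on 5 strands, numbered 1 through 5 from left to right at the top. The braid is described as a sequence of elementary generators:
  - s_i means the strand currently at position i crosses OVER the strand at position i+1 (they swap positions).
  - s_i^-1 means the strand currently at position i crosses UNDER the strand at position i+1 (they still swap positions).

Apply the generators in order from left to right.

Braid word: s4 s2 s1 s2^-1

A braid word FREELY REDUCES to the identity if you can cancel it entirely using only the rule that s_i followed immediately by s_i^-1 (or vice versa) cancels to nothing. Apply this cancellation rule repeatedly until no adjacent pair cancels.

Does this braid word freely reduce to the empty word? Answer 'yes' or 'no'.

Answer: no

Derivation:
Gen 1 (s4): push. Stack: [s4]
Gen 2 (s2): push. Stack: [s4 s2]
Gen 3 (s1): push. Stack: [s4 s2 s1]
Gen 4 (s2^-1): push. Stack: [s4 s2 s1 s2^-1]
Reduced word: s4 s2 s1 s2^-1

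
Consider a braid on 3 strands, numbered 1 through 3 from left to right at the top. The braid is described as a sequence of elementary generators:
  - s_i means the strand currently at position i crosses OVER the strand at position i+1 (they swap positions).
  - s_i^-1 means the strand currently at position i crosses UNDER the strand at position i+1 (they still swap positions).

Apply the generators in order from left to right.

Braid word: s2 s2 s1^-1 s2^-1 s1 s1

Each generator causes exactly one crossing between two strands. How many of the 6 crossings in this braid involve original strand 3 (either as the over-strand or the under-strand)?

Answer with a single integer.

Answer: 5

Derivation:
Gen 1: crossing 2x3. Involves strand 3? yes. Count so far: 1
Gen 2: crossing 3x2. Involves strand 3? yes. Count so far: 2
Gen 3: crossing 1x2. Involves strand 3? no. Count so far: 2
Gen 4: crossing 1x3. Involves strand 3? yes. Count so far: 3
Gen 5: crossing 2x3. Involves strand 3? yes. Count so far: 4
Gen 6: crossing 3x2. Involves strand 3? yes. Count so far: 5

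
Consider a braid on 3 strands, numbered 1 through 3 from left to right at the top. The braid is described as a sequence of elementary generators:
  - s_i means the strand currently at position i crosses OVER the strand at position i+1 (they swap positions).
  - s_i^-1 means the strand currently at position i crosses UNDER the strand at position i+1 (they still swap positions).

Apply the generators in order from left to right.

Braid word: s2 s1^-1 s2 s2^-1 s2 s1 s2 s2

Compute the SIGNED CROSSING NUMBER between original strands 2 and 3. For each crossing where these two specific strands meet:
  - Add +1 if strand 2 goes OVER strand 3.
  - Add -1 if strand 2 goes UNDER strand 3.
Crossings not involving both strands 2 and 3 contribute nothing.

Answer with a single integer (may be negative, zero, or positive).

Gen 1: 2 over 3. Both 2&3? yes. Contrib: +1. Sum: 1
Gen 2: crossing 1x3. Both 2&3? no. Sum: 1
Gen 3: crossing 1x2. Both 2&3? no. Sum: 1
Gen 4: crossing 2x1. Both 2&3? no. Sum: 1
Gen 5: crossing 1x2. Both 2&3? no. Sum: 1
Gen 6: 3 over 2. Both 2&3? yes. Contrib: -1. Sum: 0
Gen 7: crossing 3x1. Both 2&3? no. Sum: 0
Gen 8: crossing 1x3. Both 2&3? no. Sum: 0

Answer: 0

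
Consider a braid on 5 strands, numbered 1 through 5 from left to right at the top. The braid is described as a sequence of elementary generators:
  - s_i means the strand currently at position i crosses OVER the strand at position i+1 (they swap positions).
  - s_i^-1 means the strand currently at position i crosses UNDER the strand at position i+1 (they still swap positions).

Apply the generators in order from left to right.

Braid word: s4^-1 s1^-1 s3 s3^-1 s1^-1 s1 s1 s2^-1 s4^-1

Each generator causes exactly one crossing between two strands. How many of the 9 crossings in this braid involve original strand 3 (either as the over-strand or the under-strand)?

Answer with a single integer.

Gen 1: crossing 4x5. Involves strand 3? no. Count so far: 0
Gen 2: crossing 1x2. Involves strand 3? no. Count so far: 0
Gen 3: crossing 3x5. Involves strand 3? yes. Count so far: 1
Gen 4: crossing 5x3. Involves strand 3? yes. Count so far: 2
Gen 5: crossing 2x1. Involves strand 3? no. Count so far: 2
Gen 6: crossing 1x2. Involves strand 3? no. Count so far: 2
Gen 7: crossing 2x1. Involves strand 3? no. Count so far: 2
Gen 8: crossing 2x3. Involves strand 3? yes. Count so far: 3
Gen 9: crossing 5x4. Involves strand 3? no. Count so far: 3

Answer: 3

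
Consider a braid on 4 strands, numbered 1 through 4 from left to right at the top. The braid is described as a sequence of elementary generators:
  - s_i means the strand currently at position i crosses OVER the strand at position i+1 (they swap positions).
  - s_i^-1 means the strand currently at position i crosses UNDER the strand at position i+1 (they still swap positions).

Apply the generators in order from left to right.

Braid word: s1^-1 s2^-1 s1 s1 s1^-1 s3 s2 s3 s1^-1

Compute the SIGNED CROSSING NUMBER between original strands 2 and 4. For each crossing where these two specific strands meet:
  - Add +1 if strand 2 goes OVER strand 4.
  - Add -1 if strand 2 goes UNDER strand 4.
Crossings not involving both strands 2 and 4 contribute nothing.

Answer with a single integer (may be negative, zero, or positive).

Gen 1: crossing 1x2. Both 2&4? no. Sum: 0
Gen 2: crossing 1x3. Both 2&4? no. Sum: 0
Gen 3: crossing 2x3. Both 2&4? no. Sum: 0
Gen 4: crossing 3x2. Both 2&4? no. Sum: 0
Gen 5: crossing 2x3. Both 2&4? no. Sum: 0
Gen 6: crossing 1x4. Both 2&4? no. Sum: 0
Gen 7: 2 over 4. Both 2&4? yes. Contrib: +1. Sum: 1
Gen 8: crossing 2x1. Both 2&4? no. Sum: 1
Gen 9: crossing 3x4. Both 2&4? no. Sum: 1

Answer: 1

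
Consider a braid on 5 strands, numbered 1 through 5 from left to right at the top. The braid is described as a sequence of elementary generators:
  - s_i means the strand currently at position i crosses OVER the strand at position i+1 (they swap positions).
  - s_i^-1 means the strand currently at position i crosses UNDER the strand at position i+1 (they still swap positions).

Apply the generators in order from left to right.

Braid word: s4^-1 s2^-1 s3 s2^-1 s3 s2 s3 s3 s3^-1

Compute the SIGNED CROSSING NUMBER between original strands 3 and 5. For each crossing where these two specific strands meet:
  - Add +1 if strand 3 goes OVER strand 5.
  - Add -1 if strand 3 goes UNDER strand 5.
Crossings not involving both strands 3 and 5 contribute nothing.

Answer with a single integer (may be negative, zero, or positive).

Answer: 0

Derivation:
Gen 1: crossing 4x5. Both 3&5? no. Sum: 0
Gen 2: crossing 2x3. Both 3&5? no. Sum: 0
Gen 3: crossing 2x5. Both 3&5? no. Sum: 0
Gen 4: 3 under 5. Both 3&5? yes. Contrib: -1. Sum: -1
Gen 5: crossing 3x2. Both 3&5? no. Sum: -1
Gen 6: crossing 5x2. Both 3&5? no. Sum: -1
Gen 7: 5 over 3. Both 3&5? yes. Contrib: -1. Sum: -2
Gen 8: 3 over 5. Both 3&5? yes. Contrib: +1. Sum: -1
Gen 9: 5 under 3. Both 3&5? yes. Contrib: +1. Sum: 0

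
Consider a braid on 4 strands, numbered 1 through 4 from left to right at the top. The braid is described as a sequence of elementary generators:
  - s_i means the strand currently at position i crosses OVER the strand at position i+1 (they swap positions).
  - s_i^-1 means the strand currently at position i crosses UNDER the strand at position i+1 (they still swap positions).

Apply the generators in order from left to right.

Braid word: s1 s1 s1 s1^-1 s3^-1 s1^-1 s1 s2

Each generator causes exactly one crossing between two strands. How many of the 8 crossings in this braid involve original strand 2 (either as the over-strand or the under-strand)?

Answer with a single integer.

Gen 1: crossing 1x2. Involves strand 2? yes. Count so far: 1
Gen 2: crossing 2x1. Involves strand 2? yes. Count so far: 2
Gen 3: crossing 1x2. Involves strand 2? yes. Count so far: 3
Gen 4: crossing 2x1. Involves strand 2? yes. Count so far: 4
Gen 5: crossing 3x4. Involves strand 2? no. Count so far: 4
Gen 6: crossing 1x2. Involves strand 2? yes. Count so far: 5
Gen 7: crossing 2x1. Involves strand 2? yes. Count so far: 6
Gen 8: crossing 2x4. Involves strand 2? yes. Count so far: 7

Answer: 7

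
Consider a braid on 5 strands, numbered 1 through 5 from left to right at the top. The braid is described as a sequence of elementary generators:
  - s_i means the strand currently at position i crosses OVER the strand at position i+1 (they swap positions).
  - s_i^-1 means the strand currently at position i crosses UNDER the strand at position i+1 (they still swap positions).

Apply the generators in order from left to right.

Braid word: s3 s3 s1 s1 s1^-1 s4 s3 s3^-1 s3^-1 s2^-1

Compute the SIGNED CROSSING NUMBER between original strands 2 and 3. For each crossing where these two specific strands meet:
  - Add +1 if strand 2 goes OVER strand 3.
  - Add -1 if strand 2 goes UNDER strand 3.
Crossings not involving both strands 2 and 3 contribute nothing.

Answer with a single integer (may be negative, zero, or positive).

Gen 1: crossing 3x4. Both 2&3? no. Sum: 0
Gen 2: crossing 4x3. Both 2&3? no. Sum: 0
Gen 3: crossing 1x2. Both 2&3? no. Sum: 0
Gen 4: crossing 2x1. Both 2&3? no. Sum: 0
Gen 5: crossing 1x2. Both 2&3? no. Sum: 0
Gen 6: crossing 4x5. Both 2&3? no. Sum: 0
Gen 7: crossing 3x5. Both 2&3? no. Sum: 0
Gen 8: crossing 5x3. Both 2&3? no. Sum: 0
Gen 9: crossing 3x5. Both 2&3? no. Sum: 0
Gen 10: crossing 1x5. Both 2&3? no. Sum: 0

Answer: 0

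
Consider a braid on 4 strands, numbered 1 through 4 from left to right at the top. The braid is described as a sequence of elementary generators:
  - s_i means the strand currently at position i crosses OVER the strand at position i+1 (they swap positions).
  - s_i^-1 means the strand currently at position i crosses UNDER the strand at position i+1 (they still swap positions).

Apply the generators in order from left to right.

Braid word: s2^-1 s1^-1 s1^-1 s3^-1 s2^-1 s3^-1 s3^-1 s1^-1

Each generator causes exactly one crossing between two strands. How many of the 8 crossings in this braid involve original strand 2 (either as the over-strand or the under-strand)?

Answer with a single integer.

Answer: 4

Derivation:
Gen 1: crossing 2x3. Involves strand 2? yes. Count so far: 1
Gen 2: crossing 1x3. Involves strand 2? no. Count so far: 1
Gen 3: crossing 3x1. Involves strand 2? no. Count so far: 1
Gen 4: crossing 2x4. Involves strand 2? yes. Count so far: 2
Gen 5: crossing 3x4. Involves strand 2? no. Count so far: 2
Gen 6: crossing 3x2. Involves strand 2? yes. Count so far: 3
Gen 7: crossing 2x3. Involves strand 2? yes. Count so far: 4
Gen 8: crossing 1x4. Involves strand 2? no. Count so far: 4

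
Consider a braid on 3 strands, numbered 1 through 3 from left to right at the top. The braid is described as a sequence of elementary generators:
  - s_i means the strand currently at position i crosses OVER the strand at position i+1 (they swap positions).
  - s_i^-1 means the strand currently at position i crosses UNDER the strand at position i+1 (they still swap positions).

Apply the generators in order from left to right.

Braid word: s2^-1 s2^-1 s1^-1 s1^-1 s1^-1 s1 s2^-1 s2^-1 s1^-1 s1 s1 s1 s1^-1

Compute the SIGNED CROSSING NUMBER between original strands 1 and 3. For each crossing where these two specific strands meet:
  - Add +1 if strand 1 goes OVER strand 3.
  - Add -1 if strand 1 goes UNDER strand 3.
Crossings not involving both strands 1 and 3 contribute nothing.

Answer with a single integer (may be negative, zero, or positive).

Answer: 0

Derivation:
Gen 1: crossing 2x3. Both 1&3? no. Sum: 0
Gen 2: crossing 3x2. Both 1&3? no. Sum: 0
Gen 3: crossing 1x2. Both 1&3? no. Sum: 0
Gen 4: crossing 2x1. Both 1&3? no. Sum: 0
Gen 5: crossing 1x2. Both 1&3? no. Sum: 0
Gen 6: crossing 2x1. Both 1&3? no. Sum: 0
Gen 7: crossing 2x3. Both 1&3? no. Sum: 0
Gen 8: crossing 3x2. Both 1&3? no. Sum: 0
Gen 9: crossing 1x2. Both 1&3? no. Sum: 0
Gen 10: crossing 2x1. Both 1&3? no. Sum: 0
Gen 11: crossing 1x2. Both 1&3? no. Sum: 0
Gen 12: crossing 2x1. Both 1&3? no. Sum: 0
Gen 13: crossing 1x2. Both 1&3? no. Sum: 0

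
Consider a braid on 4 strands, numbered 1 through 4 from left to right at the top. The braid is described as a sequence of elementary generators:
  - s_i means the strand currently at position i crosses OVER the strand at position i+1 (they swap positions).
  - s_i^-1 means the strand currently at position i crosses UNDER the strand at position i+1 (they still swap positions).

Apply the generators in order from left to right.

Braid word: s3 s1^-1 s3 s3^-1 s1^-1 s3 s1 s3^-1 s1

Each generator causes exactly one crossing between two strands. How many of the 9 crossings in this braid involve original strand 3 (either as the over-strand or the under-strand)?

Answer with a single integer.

Gen 1: crossing 3x4. Involves strand 3? yes. Count so far: 1
Gen 2: crossing 1x2. Involves strand 3? no. Count so far: 1
Gen 3: crossing 4x3. Involves strand 3? yes. Count so far: 2
Gen 4: crossing 3x4. Involves strand 3? yes. Count so far: 3
Gen 5: crossing 2x1. Involves strand 3? no. Count so far: 3
Gen 6: crossing 4x3. Involves strand 3? yes. Count so far: 4
Gen 7: crossing 1x2. Involves strand 3? no. Count so far: 4
Gen 8: crossing 3x4. Involves strand 3? yes. Count so far: 5
Gen 9: crossing 2x1. Involves strand 3? no. Count so far: 5

Answer: 5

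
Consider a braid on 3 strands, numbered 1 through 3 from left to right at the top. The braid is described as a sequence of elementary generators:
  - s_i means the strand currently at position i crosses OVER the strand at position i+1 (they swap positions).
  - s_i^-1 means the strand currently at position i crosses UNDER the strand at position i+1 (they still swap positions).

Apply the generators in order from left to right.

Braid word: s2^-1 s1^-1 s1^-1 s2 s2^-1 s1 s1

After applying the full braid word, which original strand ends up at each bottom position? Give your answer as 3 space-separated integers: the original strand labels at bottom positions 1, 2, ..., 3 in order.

Answer: 1 3 2

Derivation:
Gen 1 (s2^-1): strand 2 crosses under strand 3. Perm now: [1 3 2]
Gen 2 (s1^-1): strand 1 crosses under strand 3. Perm now: [3 1 2]
Gen 3 (s1^-1): strand 3 crosses under strand 1. Perm now: [1 3 2]
Gen 4 (s2): strand 3 crosses over strand 2. Perm now: [1 2 3]
Gen 5 (s2^-1): strand 2 crosses under strand 3. Perm now: [1 3 2]
Gen 6 (s1): strand 1 crosses over strand 3. Perm now: [3 1 2]
Gen 7 (s1): strand 3 crosses over strand 1. Perm now: [1 3 2]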